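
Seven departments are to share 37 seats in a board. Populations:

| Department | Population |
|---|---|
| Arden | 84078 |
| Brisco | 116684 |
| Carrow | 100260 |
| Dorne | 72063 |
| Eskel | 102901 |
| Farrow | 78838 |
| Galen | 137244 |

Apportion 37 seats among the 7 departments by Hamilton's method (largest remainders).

The standard divisor is 692068/37 ≈ 18704.541.
Standard quotas: Arden 4.4951, Brisco 6.2383, Carrow 5.3602, Dorne 3.8527, Eskel 5.5014, Farrow 4.2149, Galen 7.3375.
Lower quotas: Arden 4, Brisco 6, Carrow 5, Dorne 3, Eskel 5, Farrow 4, Galen 7 (sum 34, leaving 3 seats).
Remainders in descending order: Dorne 0.8527, Eskel 0.5014, Arden 0.4951, Carrow 0.3602, Galen 0.3375, Brisco 0.2383, Farrow 0.2149.
The surplus seats go to Dorne, Eskel, Arden.

Arden: 5, Brisco: 6, Carrow: 5, Dorne: 4, Eskel: 6, Farrow: 4, Galen: 7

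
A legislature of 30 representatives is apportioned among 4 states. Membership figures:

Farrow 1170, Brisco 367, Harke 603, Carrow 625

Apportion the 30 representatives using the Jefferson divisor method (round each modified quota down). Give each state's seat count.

Farrow=13; Brisco=4; Harke=6; Carrow=7

Standard divisor 2765/30 ≈ 92.167; standard quotas: Farrow 12.694, Brisco 3.982, Harke 6.542, Carrow 6.781.
Rounding down gives 12, 3, 6, 6 = 27 seats, so the divisor must be adjusted.
With modified divisor 88: modified quotas Farrow 13.295, Brisco 4.170, Harke 6.852, Carrow 7.102.
Rounding down: Farrow 13, Brisco 4, Harke 6, Carrow 7 (total 30).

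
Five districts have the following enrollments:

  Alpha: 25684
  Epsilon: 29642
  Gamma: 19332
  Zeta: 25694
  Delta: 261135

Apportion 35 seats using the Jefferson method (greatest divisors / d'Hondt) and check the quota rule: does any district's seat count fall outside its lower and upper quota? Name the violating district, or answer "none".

Standard quotas: Alpha 2.487, Epsilon 2.870, Gamma 1.872, Zeta 2.488, Delta 25.284.
Jefferson allocation: Alpha 2, Epsilon 3, Gamma 1, Zeta 2, Delta 27.
Delta has quota 25.284 (lower 25, upper 26) but receives 27 — outside the quota interval.

Delta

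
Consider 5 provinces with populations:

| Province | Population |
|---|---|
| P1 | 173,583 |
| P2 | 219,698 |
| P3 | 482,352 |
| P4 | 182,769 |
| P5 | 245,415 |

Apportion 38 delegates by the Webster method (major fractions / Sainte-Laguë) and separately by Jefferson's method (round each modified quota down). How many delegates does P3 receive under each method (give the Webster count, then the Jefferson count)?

Webster: P1 5, P2 7, P3 14, P4 5, P5 7.
Jefferson: P1 5, P2 6, P3 15, P4 5, P5 7.
P3 gets 14 under Webster and 15 under Jefferson.

14 and 15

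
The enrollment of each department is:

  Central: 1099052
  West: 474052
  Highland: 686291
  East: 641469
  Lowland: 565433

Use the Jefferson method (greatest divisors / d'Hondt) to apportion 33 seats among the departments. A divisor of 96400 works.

With modified divisor 96400: modified quotas Central 11.401, West 4.918, Highland 7.119, East 6.654, Lowland 5.865.
Rounding down: Central 11, West 4, Highland 7, East 6, Lowland 5 (total 33).

Central 11; West 4; Highland 7; East 6; Lowland 5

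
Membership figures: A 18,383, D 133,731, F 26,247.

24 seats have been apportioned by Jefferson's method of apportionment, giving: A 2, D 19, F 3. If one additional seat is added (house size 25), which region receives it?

D

Priority for the next seat is population ÷ (current seats + 1).
Priorities: A 6127.667, D 6686.550, F 6561.750.
Highest priority: D.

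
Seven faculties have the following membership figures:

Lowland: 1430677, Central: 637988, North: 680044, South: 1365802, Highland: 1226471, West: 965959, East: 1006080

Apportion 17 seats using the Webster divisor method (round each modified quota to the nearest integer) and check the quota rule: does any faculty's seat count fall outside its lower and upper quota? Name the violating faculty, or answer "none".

Standard quotas: Lowland 3.326, Central 1.483, North 1.581, South 3.175, Highland 2.851, West 2.245, East 2.339.
Webster allocation: Lowland 3, Central 2, North 2, South 3, Highland 3, West 2, East 2.
Every allocation lies between the lower and upper quota.

none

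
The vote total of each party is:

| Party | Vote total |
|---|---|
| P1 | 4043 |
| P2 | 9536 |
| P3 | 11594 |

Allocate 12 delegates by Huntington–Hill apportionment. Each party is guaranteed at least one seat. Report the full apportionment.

P1 2; P2 5; P3 5

With divisor 2125: modified quotas P1 1.903, P2 4.488, P3 5.456.
Geometric-mean thresholds: P1 √(1·2)=1.414, P2 √(4·5)=4.472, P3 √(5·6)=5.477.
Each quota rounded against its threshold gives P1 2, P2 5, P3 5 (total 12).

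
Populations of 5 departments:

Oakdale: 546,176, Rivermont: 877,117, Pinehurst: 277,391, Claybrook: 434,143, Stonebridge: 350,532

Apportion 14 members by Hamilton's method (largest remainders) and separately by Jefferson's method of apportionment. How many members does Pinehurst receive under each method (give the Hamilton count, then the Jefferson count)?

Hamilton: Oakdale 3, Rivermont 5, Pinehurst 2, Claybrook 2, Stonebridge 2.
Jefferson: Oakdale 3, Rivermont 6, Pinehurst 1, Claybrook 2, Stonebridge 2.
Pinehurst gets 2 under Hamilton and 1 under Jefferson.

2 and 1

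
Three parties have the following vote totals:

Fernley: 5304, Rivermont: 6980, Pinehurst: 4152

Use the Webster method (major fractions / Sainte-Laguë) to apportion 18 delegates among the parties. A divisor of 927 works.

Fernley: 6, Rivermont: 8, Pinehurst: 4

With modified divisor 927: modified quotas Fernley 5.722, Rivermont 7.530, Pinehurst 4.479.
Rounding to the nearest integer: Fernley 6, Rivermont 8, Pinehurst 4 (total 18).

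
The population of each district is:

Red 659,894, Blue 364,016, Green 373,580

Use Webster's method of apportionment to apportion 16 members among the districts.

Standard divisor 1397490/16 ≈ 87343.125; standard quotas: Red 7.555, Blue 4.168, Green 4.277.
Rounding to the nearest integer gives Red 8, Blue 4, Green 4 — total 16, matching the house size, so no adjustment is needed.

Red: 8, Blue: 4, Green: 4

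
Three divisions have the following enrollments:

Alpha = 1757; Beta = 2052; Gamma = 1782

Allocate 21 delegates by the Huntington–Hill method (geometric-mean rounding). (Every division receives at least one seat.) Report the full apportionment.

Alpha=6; Beta=8; Gamma=7

With divisor 273: modified quotas Alpha 6.436, Beta 7.516, Gamma 6.527.
Geometric-mean thresholds: Alpha √(6·7)=6.481, Beta √(7·8)=7.483, Gamma √(6·7)=6.481.
Each quota rounded against its threshold gives Alpha 6, Beta 8, Gamma 7 (total 21).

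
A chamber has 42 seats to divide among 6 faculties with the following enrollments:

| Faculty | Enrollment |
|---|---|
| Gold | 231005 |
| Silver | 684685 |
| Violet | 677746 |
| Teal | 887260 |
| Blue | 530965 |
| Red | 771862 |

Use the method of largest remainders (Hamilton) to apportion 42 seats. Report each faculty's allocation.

Total 3783523; standard divisor 3783523/42 ≈ 90083.881.
Standard quotas: Gold 2.5643, Silver 7.6005, Violet 7.5235, Teal 9.8493, Blue 5.8941, Red 8.5683.
Lower quotas: Gold 2, Silver 7, Violet 7, Teal 9, Blue 5, Red 8 (sum 38, leaving 4 seats).
Remainders in descending order: Blue 0.8941, Teal 0.8493, Silver 0.6005, Red 0.5683, Gold 0.5643, Violet 0.5235.
The surplus seats go to Blue, Teal, Silver, Red.

Gold=2; Silver=8; Violet=7; Teal=10; Blue=6; Red=9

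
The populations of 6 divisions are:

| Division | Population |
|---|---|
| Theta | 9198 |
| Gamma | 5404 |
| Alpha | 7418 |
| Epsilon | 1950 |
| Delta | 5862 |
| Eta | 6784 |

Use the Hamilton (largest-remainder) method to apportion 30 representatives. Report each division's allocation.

Theta 7, Gamma 4, Alpha 6, Epsilon 2, Delta 5, Eta 6

Standard divisor: 36616 ÷ 30 ≈ 1220.533.
Standard quotas: Theta 7.5360, Gamma 4.4276, Alpha 6.0777, Epsilon 1.5977, Delta 4.8028, Eta 5.5582.
Lower quotas: Theta 7, Gamma 4, Alpha 6, Epsilon 1, Delta 4, Eta 5 (sum 27, leaving 3 seats).
Remainders in descending order: Delta 0.8028, Epsilon 0.5977, Eta 0.5582, Theta 0.5360, Gamma 0.4276, Alpha 0.0777.
Largest remainders: Delta, Epsilon, Eta receive the extra seats.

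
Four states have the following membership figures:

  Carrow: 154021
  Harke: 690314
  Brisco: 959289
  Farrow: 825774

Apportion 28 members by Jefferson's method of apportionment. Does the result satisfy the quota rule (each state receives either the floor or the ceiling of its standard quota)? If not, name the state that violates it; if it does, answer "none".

Standard quotas: Carrow 1.640, Harke 7.351, Brisco 10.215, Farrow 8.794.
Jefferson allocation: Carrow 1, Harke 7, Brisco 11, Farrow 9.
Every allocation lies between the lower and upper quota.

none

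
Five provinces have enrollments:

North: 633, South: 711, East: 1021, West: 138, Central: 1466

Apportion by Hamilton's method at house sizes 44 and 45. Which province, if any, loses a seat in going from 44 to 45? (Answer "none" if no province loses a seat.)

West

At 44 seats: North 7, South 8, East 11, West 2, Central 16.
At 45 seats: North 7, South 8, East 12, West 1, Central 17.
West drops from 2 to 1.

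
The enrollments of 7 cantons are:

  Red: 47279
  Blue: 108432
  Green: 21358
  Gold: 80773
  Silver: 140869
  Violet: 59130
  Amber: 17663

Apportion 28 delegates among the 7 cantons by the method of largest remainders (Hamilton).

Total 475504; standard divisor 475504/28 ≈ 16982.286.
Standard quotas: Red 2.7840, Blue 6.3850, Green 1.2577, Gold 4.7563, Silver 8.2951, Violet 3.4819, Amber 1.0401.
Lower quotas: Red 2, Blue 6, Green 1, Gold 4, Silver 8, Violet 3, Amber 1 (sum 25, leaving 3 seats).
Remainders in descending order: Red 0.7840, Gold 0.7563, Violet 0.4819, Blue 0.3850, Silver 0.2951, Green 0.2577, Amber 0.0401.
Largest remainders: Red, Gold, Violet receive the extra seats.

Red: 3, Blue: 6, Green: 1, Gold: 5, Silver: 8, Violet: 4, Amber: 1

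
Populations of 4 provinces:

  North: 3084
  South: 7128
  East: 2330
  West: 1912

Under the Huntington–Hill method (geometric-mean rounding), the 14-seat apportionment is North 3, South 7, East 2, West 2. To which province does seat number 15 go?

Priority for the next seat is population ÷ (√(s·(s+1))).
Priorities: North 890.274, South 952.519, East 951.219, West 780.571.
Highest priority: South.

South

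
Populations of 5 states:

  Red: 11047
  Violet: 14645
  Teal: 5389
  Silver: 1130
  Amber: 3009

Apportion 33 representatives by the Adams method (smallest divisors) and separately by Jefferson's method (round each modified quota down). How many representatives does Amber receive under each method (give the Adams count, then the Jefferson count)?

Adams: Red 10, Violet 13, Teal 5, Silver 2, Amber 3.
Jefferson: Red 11, Violet 14, Teal 5, Silver 1, Amber 2.
Amber gets 3 under Adams and 2 under Jefferson.

3 and 2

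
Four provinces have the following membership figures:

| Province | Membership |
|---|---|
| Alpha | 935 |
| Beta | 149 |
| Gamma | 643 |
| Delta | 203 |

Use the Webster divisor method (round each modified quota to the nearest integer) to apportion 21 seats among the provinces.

Standard divisor 1930/21 ≈ 91.905; standard quotas: Alpha 10.174, Beta 1.621, Gamma 6.996, Delta 2.209.
Rounding to the nearest integer gives Alpha 10, Beta 2, Gamma 7, Delta 2 — total 21, matching the house size, so no adjustment is needed.

Alpha 10; Beta 2; Gamma 7; Delta 2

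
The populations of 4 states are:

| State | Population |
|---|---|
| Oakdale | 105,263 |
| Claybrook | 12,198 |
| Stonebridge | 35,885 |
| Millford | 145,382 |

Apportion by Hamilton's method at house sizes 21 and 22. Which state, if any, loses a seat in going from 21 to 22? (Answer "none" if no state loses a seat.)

At 21 seats: Oakdale 7, Claybrook 1, Stonebridge 3, Millford 10.
At 22 seats: Oakdale 8, Claybrook 1, Stonebridge 2, Millford 11.
Stonebridge drops from 3 to 2.

Stonebridge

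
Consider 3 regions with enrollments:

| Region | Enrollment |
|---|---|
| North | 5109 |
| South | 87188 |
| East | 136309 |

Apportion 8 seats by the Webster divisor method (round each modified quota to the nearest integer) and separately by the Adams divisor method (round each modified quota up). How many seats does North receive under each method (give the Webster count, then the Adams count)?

0 and 1

Webster: North 0, South 3, East 5.
Adams: North 1, South 3, East 4.
North gets 0 under Webster and 1 under Adams.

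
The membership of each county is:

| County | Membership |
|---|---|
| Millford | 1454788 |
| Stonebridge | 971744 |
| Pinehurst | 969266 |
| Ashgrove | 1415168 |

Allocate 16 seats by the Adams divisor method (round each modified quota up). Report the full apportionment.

Standard divisor 4810966/16 ≈ 300685.375; standard quotas: Millford 4.838, Stonebridge 3.232, Pinehurst 3.224, Ashgrove 4.706.
Rounding up gives 5, 4, 4, 5 = 18 seats, so the divisor must be adjusted.
With modified divisor 338900: modified quotas Millford 4.293, Stonebridge 2.867, Pinehurst 2.860, Ashgrove 4.176.
Rounding up: Millford 5, Stonebridge 3, Pinehurst 3, Ashgrove 5 (total 16).

Millford 5, Stonebridge 3, Pinehurst 3, Ashgrove 5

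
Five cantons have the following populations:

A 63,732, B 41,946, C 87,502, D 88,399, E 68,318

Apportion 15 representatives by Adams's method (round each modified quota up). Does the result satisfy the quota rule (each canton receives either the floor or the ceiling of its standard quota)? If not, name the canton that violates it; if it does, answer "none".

none

Standard quotas: A 2.732, B 1.798, C 3.751, D 3.790, E 2.929.
Adams allocation: A 3, B 2, C 3, D 4, E 3.
Every allocation lies between the lower and upper quota.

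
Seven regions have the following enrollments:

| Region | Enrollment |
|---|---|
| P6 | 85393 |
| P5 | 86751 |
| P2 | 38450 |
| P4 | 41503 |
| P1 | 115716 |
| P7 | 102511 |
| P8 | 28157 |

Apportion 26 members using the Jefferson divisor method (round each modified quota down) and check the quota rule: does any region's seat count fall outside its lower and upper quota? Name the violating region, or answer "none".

Standard quotas: P6 4.454, P5 4.525, P2 2.005, P4 2.165, P1 6.036, P7 5.347, P8 1.469.
Jefferson allocation: P6 4, P5 5, P2 2, P4 2, P1 6, P7 6, P8 1.
Every allocation lies between the lower and upper quota.

none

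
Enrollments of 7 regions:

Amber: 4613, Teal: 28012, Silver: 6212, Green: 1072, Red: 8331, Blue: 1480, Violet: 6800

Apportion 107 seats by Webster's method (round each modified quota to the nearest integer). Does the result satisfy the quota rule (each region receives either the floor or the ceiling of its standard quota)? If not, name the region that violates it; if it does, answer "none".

Teal

Standard quotas: Amber 8.733, Teal 53.031, Silver 11.760, Green 2.029, Red 15.772, Blue 2.802, Violet 12.873.
Webster allocation: Amber 9, Teal 52, Silver 12, Green 2, Red 16, Blue 3, Violet 13.
Teal has quota 53.031 (lower 53, upper 54) but receives 52 — outside the quota interval.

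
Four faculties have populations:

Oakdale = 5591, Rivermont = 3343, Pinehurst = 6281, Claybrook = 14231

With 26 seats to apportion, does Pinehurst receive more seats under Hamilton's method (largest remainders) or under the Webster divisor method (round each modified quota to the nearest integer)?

Hamilton: Oakdale 5, Rivermont 3, Pinehurst 5, Claybrook 13.
Webster: Oakdale 5, Rivermont 3, Pinehurst 6, Claybrook 12.
Pinehurst gets 5 under Hamilton and 6 under Webster.

Webster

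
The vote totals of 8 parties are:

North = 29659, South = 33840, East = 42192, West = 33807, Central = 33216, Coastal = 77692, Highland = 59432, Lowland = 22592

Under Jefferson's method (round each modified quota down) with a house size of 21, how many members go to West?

Standard divisor 332430/21 ≈ 15830; standard quotas: North 1.874, South 2.138, East 2.665, West 2.136, Central 2.098, Coastal 4.908, Highland 3.754, Lowland 1.427.
Rounding down gives 1, 2, 2, 2, 2, 4, 3, 1 = 17 seats, so the divisor must be adjusted.
With modified divisor 13500: modified quotas North 2.197, South 2.507, East 3.125, West 2.504, Central 2.460, Coastal 5.755, Highland 4.402, Lowland 1.673.
Rounding down: North 2, South 2, East 3, West 2, Central 2, Coastal 5, Highland 4, Lowland 1 (total 21).
West receives 2.

2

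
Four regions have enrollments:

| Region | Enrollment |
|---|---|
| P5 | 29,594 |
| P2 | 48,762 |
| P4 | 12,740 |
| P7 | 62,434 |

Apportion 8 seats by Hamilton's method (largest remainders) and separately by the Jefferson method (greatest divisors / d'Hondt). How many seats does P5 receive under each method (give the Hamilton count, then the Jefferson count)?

2 and 1

Hamilton: P5 2, P2 2, P4 1, P7 3.
Jefferson: P5 1, P2 3, P4 0, P7 4.
P5 gets 2 under Hamilton and 1 under Jefferson.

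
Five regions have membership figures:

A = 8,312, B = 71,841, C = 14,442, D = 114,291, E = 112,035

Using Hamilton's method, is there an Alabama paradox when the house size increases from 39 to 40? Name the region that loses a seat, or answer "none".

none

At 39 seats: A 1, B 9, C 2, D 14, E 13.
At 40 seats: A 1, B 9, C 2, D 14, E 14.
No region's allocation decreased.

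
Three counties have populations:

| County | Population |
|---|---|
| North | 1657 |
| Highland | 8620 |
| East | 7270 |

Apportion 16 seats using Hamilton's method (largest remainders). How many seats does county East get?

Standard divisor: 17547 ÷ 16 ≈ 1096.688.
Standard quotas: North 1.5109, Highland 7.8600, East 6.6291.
Lower quotas: North 1, Highland 7, East 6 (sum 14, leaving 2 seats).
Remainders in descending order: Highland 0.8600, East 0.6291, North 0.5109.
The surplus seats go to Highland, East.
East receives 7.

7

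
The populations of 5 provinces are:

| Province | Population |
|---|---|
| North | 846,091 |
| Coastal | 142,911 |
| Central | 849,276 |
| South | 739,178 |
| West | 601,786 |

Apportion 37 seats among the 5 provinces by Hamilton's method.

North 10, Coastal 2, Central 10, South 8, West 7

Standard divisor: 3179242 ÷ 37 ≈ 85925.459.
Standard quotas: North 9.8468, Coastal 1.6632, Central 9.8839, South 8.6025, West 7.0036.
Lower quotas: North 9, Coastal 1, Central 9, South 8, West 7 (sum 34, leaving 3 seats).
Remainders in descending order: Central 0.8839, North 0.8468, Coastal 0.6632, South 0.6025, West 0.0036.
The surplus seats go to Central, North, Coastal.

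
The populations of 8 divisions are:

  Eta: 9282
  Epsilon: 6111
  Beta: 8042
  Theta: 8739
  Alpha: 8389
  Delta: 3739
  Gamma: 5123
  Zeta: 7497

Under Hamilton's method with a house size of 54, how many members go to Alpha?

The standard divisor is 56922/54 ≈ 1054.111.
Standard quotas: Eta 8.8055, Epsilon 5.7973, Beta 7.6292, Theta 8.2904, Alpha 7.9584, Delta 3.5471, Gamma 4.8600, Zeta 7.1122.
Lower quotas: Eta 8, Epsilon 5, Beta 7, Theta 8, Alpha 7, Delta 3, Gamma 4, Zeta 7 (sum 49, leaving 5 seats).
Remainders in descending order: Alpha 0.9584, Gamma 0.8600, Eta 0.8055, Epsilon 0.7973, Beta 0.6292, Delta 0.5471, Theta 0.2904, Zeta 0.1122.
Largest remainders: Alpha, Gamma, Eta, Epsilon, Beta receive the extra seats.
Alpha receives 8.

8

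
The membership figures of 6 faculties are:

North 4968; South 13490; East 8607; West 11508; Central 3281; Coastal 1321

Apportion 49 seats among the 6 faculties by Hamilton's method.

The standard divisor is 43175/49 ≈ 881.122.
Standard quotas: North 5.6383, South 15.3100, East 9.7682, West 13.0606, Central 3.7237, Coastal 1.4992.
Lower quotas: North 5, South 15, East 9, West 13, Central 3, Coastal 1 (sum 46, leaving 3 seats).
Remainders in descending order: East 0.7682, Central 0.7237, North 0.6383, Coastal 0.4992, South 0.3100, West 0.0606.
The surplus seats go to East, Central, North.

North=6, South=15, East=10, West=13, Central=4, Coastal=1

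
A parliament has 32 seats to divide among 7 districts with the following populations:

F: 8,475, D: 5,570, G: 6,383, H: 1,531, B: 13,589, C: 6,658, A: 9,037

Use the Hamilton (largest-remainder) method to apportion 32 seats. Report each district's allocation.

F: 5, D: 3, G: 4, H: 1, B: 9, C: 4, A: 6

Total 51243; standard divisor 51243/32 ≈ 1601.344.
Standard quotas: F 5.2924, D 3.4783, G 3.9860, H 0.9561, B 8.4860, C 4.1578, A 5.6434.
Lower quotas: F 5, D 3, G 3, H 0, B 8, C 4, A 5 (sum 28, leaving 4 seats).
Remainders in descending order: G 0.9860, H 0.9561, A 0.6434, B 0.4860, D 0.4783, F 0.2924, C 0.1578.
Largest remainders: G, H, A, B receive the extra seats.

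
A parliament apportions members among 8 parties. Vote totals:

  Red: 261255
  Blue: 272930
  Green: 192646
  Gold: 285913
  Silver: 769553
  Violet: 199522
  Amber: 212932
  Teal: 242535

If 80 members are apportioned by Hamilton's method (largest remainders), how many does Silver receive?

Standard divisor: 2437286 ÷ 80 ≈ 30466.075.
Standard quotas: Red 8.5753, Blue 8.9585, Green 6.3233, Gold 9.3846, Silver 25.2593, Violet 6.5490, Amber 6.9892, Teal 7.9608.
Lower quotas: Red 8, Blue 8, Green 6, Gold 9, Silver 25, Violet 6, Amber 6, Teal 7 (sum 75, leaving 5 seats).
Remainders in descending order: Amber 0.9892, Teal 0.9608, Blue 0.9585, Red 0.5753, Violet 0.5490, Gold 0.3846, Green 0.3233, Silver 0.2593.
Largest remainders: Amber, Teal, Blue, Red, Violet receive the extra seats.
Silver receives 25.

25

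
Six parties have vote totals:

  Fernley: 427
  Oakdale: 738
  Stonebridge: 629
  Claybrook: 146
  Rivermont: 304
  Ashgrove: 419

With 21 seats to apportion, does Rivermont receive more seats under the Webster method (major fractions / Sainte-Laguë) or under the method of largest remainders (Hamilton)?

Webster: Fernley 4, Oakdale 6, Stonebridge 5, Claybrook 1, Rivermont 2, Ashgrove 3.
Hamilton: Fernley 3, Oakdale 6, Stonebridge 5, Claybrook 1, Rivermont 3, Ashgrove 3.
Rivermont gets 2 under Webster and 3 under Hamilton.

Hamilton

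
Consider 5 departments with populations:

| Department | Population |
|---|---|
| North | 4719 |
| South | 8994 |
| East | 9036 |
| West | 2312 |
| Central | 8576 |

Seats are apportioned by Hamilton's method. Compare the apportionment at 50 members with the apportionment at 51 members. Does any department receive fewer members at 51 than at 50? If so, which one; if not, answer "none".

At 50 seats: North 7, South 13, East 13, West 4, Central 13.
At 51 seats: North 7, South 14, East 14, West 3, Central 13.
West drops from 4 to 3.

West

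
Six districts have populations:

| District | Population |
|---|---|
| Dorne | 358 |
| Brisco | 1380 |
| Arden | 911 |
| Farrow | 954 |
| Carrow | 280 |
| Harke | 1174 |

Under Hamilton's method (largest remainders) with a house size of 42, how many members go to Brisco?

The standard divisor is 5057/42 ≈ 120.405.
Standard quotas: Dorne 2.973, Brisco 11.461, Arden 7.566, Farrow 7.923, Carrow 2.325, Harke 9.750.
Lower quotas: Dorne 2, Brisco 11, Arden 7, Farrow 7, Carrow 2, Harke 9 (sum 38, leaving 4 seats).
Remainders in descending order: Dorne 0.973, Farrow 0.923, Harke 0.750, Arden 0.566, Brisco 0.461, Carrow 0.325.
Largest remainders: Dorne, Farrow, Harke, Arden receive the extra seats.
Brisco receives 11.

11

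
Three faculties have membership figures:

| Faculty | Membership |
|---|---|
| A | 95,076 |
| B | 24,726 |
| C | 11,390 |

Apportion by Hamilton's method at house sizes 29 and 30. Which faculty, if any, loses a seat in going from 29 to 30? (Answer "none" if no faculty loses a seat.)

C

At 29 seats: A 21, B 5, C 3.
At 30 seats: A 22, B 6, C 2.
C drops from 3 to 2.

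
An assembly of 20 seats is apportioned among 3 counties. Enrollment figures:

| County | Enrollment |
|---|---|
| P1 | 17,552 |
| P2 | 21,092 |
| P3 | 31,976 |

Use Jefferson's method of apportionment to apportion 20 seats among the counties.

Standard divisor 70620/20 ≈ 3531; standard quotas: P1 4.971, P2 5.973, P3 9.056.
Rounding down gives 4, 5, 9 = 18 seats, so the divisor must be adjusted.
With modified divisor 3400: modified quotas P1 5.162, P2 6.204, P3 9.405.
Rounding down: P1 5, P2 6, P3 9 (total 20).

P1: 5, P2: 6, P3: 9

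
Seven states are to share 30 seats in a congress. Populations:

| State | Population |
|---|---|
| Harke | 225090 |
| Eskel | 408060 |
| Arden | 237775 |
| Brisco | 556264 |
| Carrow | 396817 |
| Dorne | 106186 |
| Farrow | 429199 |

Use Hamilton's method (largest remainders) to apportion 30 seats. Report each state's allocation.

Harke: 3, Eskel: 5, Arden: 3, Brisco: 7, Carrow: 5, Dorne: 1, Farrow: 6

Total 2359391; standard divisor 2359391/30 ≈ 78646.367.
Standard quotas: Harke 2.8621, Eskel 5.1885, Arden 3.0233, Brisco 7.0730, Carrow 5.0456, Dorne 1.3502, Farrow 5.4573.
Lower quotas: Harke 2, Eskel 5, Arden 3, Brisco 7, Carrow 5, Dorne 1, Farrow 5 (sum 28, leaving 2 seats).
Remainders in descending order: Harke 0.8621, Farrow 0.4573, Dorne 0.3502, Eskel 0.1885, Brisco 0.0730, Carrow 0.0456, Arden 0.0233.
The surplus seats go to Harke, Farrow.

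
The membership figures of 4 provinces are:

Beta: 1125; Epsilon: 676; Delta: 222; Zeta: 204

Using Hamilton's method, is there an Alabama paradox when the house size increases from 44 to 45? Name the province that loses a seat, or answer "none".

Delta

At 44 seats: Beta 22, Epsilon 13, Delta 5, Zeta 4.
At 45 seats: Beta 23, Epsilon 14, Delta 4, Zeta 4.
Delta drops from 5 to 4.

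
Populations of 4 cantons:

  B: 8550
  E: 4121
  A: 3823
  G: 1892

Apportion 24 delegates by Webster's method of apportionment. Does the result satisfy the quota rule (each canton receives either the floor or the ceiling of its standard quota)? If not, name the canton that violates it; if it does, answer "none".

none

Standard quotas: B 11.161, E 5.379, A 4.990, G 2.470.
Webster allocation: B 11, E 5, A 5, G 3.
Every allocation lies between the lower and upper quota.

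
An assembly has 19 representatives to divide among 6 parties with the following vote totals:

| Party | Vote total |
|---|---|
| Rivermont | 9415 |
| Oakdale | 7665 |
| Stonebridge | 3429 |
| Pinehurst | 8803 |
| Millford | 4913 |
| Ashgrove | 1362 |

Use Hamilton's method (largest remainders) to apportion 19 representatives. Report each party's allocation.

Rivermont 5, Oakdale 4, Stonebridge 2, Pinehurst 5, Millford 2, Ashgrove 1

The standard divisor is 35587/19 = 1873.
Standard quotas: Rivermont 5.0267, Oakdale 4.0924, Stonebridge 1.8308, Pinehurst 4.6999, Millford 2.6231, Ashgrove 0.7272.
Lower quotas: Rivermont 5, Oakdale 4, Stonebridge 1, Pinehurst 4, Millford 2, Ashgrove 0 (sum 16, leaving 3 seats).
Remainders in descending order: Stonebridge 0.8308, Ashgrove 0.7272, Pinehurst 0.6999, Millford 0.6231, Oakdale 0.0924, Rivermont 0.0267.
Largest remainders: Stonebridge, Ashgrove, Pinehurst receive the extra seats.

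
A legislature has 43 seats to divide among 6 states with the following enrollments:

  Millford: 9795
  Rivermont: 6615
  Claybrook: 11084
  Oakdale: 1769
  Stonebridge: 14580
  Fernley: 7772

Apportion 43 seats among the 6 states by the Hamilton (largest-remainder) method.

Total 51615; standard divisor 51615/43 ≈ 1200.349.
Standard quotas: Millford 8.1601, Rivermont 5.5109, Claybrook 9.2340, Oakdale 1.4737, Stonebridge 12.1465, Fernley 6.4748.
Lower quotas: Millford 8, Rivermont 5, Claybrook 9, Oakdale 1, Stonebridge 12, Fernley 6 (sum 41, leaving 2 seats).
Remainders in descending order: Rivermont 0.5109, Fernley 0.4748, Oakdale 0.4737, Claybrook 0.2340, Millford 0.1601, Stonebridge 0.1465.
Largest remainders: Rivermont, Fernley receive the extra seats.

Millford=8, Rivermont=6, Claybrook=9, Oakdale=1, Stonebridge=12, Fernley=7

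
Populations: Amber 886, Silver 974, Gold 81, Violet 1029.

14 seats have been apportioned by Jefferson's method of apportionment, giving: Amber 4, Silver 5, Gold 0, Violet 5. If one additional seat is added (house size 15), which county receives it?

Priority for the next seat is population ÷ (current seats + 1).
Priorities: Amber 177.200, Silver 162.333, Gold 81.000, Violet 171.500.
Highest priority: Amber.

Amber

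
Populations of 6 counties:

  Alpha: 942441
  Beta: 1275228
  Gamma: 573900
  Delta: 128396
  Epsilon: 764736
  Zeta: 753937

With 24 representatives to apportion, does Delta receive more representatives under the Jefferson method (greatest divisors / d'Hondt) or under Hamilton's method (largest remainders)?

Hamilton

Jefferson: Alpha 5, Beta 8, Gamma 3, Delta 0, Epsilon 4, Zeta 4.
Hamilton: Alpha 5, Beta 7, Gamma 3, Delta 1, Epsilon 4, Zeta 4.
Delta gets 0 under Jefferson and 1 under Hamilton.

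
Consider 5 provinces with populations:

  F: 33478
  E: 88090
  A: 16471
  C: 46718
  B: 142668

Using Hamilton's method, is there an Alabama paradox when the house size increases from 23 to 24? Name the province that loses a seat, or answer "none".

F

At 23 seats: F 3, E 6, A 1, C 3, B 10.
At 24 seats: F 2, E 7, A 1, C 3, B 11.
F drops from 3 to 2.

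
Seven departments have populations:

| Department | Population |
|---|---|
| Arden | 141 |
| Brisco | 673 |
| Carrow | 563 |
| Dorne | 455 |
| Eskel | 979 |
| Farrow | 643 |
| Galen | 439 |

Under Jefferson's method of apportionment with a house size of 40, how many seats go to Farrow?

Standard divisor 3893/40 ≈ 97.325; standard quotas: Arden 1.449, Brisco 6.915, Carrow 5.785, Dorne 4.675, Eskel 10.059, Farrow 6.607, Galen 4.511.
Rounding down gives 1, 6, 5, 4, 10, 6, 4 = 36 seats, so the divisor must be adjusted.
With modified divisor 90: modified quotas Arden 1.567, Brisco 7.478, Carrow 6.256, Dorne 5.056, Eskel 10.878, Farrow 7.144, Galen 4.878.
Rounding down: Arden 1, Brisco 7, Carrow 6, Dorne 5, Eskel 10, Farrow 7, Galen 4 (total 40).
Farrow receives 7.

7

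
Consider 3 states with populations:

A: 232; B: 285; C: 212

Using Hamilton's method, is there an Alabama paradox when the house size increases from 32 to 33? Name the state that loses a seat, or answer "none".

none

At 32 seats: A 10, B 13, C 9.
At 33 seats: A 10, B 13, C 10.
No state's allocation decreased.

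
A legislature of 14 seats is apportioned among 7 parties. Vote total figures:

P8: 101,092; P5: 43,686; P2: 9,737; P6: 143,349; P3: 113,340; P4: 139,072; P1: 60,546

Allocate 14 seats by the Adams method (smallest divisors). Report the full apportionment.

P8=2, P5=1, P2=1, P6=3, P3=2, P4=3, P1=2

Standard divisor 610822/14 ≈ 43630.143; standard quotas: P8 2.317, P5 1.001, P2 0.223, P6 3.286, P3 2.598, P4 3.188, P1 1.388.
Rounding up gives 3, 2, 1, 4, 3, 4, 2 = 19 seats, so the divisor must be adjusted.
With modified divisor 58600: modified quotas P8 1.725, P5 0.745, P2 0.166, P6 2.446, P3 1.934, P4 2.373, P1 1.033.
Rounding up: P8 2, P5 1, P2 1, P6 3, P3 2, P4 3, P1 2 (total 14).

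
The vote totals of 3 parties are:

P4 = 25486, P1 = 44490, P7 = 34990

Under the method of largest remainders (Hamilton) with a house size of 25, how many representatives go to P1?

The standard divisor is 104966/25 ≈ 4198.64.
Standard quotas: P4 6.0701, P1 10.5963, P7 8.3337.
Lower quotas: P4 6, P1 10, P7 8 (sum 24, leaving 1 seat).
Remainders in descending order: P1 0.5963, P7 0.3337, P4 0.0701.
Largest remainder: P1 receives the extra seat.
P1 receives 11.

11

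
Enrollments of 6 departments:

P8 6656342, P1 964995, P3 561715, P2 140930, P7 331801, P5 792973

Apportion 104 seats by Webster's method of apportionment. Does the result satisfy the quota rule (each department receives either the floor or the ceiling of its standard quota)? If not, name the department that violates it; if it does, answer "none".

P8

Standard quotas: P8 73.265, P1 10.621, P3 6.183, P2 1.551, P7 3.652, P5 8.728.
Webster allocation: P8 72, P1 11, P3 6, P2 2, P7 4, P5 9.
P8 has quota 73.265 (lower 73, upper 74) but receives 72 — outside the quota interval.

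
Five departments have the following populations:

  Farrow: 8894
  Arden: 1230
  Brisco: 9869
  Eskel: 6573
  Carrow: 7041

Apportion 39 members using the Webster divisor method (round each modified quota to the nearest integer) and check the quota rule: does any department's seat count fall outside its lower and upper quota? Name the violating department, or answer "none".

Standard quotas: Farrow 10.321, Arden 1.427, Brisco 11.453, Eskel 7.628, Carrow 8.171.
Webster allocation: Farrow 10, Arden 1, Brisco 12, Eskel 8, Carrow 8.
Every allocation lies between the lower and upper quota.

none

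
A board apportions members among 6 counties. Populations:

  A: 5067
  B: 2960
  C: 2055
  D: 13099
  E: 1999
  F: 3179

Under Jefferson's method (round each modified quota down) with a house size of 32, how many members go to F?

3

Standard divisor 28359/32 ≈ 886.219; standard quotas: A 5.718, B 3.340, C 2.319, D 14.781, E 2.256, F 3.587.
Rounding down gives 5, 3, 2, 14, 2, 3 = 29 seats, so the divisor must be adjusted.
With modified divisor 800: modified quotas A 6.334, B 3.700, C 2.569, D 16.374, E 2.499, F 3.974.
Rounding down: A 6, B 3, C 2, D 16, E 2, F 3 (total 32).
F receives 3.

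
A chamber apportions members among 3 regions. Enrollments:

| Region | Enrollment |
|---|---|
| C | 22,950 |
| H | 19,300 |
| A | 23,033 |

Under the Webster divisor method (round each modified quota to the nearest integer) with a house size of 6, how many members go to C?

Standard divisor 65283/6 ≈ 10880.5; standard quotas: C 2.109, H 1.774, A 2.117.
Rounding to the nearest integer gives C 2, H 2, A 2 — total 6, matching the house size, so no adjustment is needed.
C receives 2.

2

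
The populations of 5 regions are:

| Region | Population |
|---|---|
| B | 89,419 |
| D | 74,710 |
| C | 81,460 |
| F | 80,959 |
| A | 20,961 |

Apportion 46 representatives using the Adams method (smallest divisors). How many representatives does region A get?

3

Standard divisor 347509/46 ≈ 7554.543; standard quotas: B 11.836, D 9.889, C 10.783, F 10.717, A 2.775.
Rounding up gives 12, 10, 11, 11, 3 = 47 seats, so the divisor must be adjusted.
With modified divisor 8112.4: modified quotas B 11.023, D 9.209, C 10.041, F 9.980, A 2.584.
Rounding up: B 12, D 10, C 11, F 10, A 3 (total 46).
A receives 3.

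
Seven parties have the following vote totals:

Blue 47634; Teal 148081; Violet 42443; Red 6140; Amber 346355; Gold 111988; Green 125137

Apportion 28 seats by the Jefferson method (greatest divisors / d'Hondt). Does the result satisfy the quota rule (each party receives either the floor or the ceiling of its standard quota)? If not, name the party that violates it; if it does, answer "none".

Amber

Standard quotas: Blue 1.611, Teal 5.009, Violet 1.436, Red 0.208, Amber 11.716, Gold 3.788, Green 4.233.
Jefferson allocation: Blue 1, Teal 5, Violet 1, Red 0, Amber 13, Gold 4, Green 4.
Amber has quota 11.716 (lower 11, upper 12) but receives 13 — outside the quota interval.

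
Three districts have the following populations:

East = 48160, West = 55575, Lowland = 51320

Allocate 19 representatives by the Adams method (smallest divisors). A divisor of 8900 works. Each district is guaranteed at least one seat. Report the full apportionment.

East: 6, West: 7, Lowland: 6

With modified divisor 8900: modified quotas East 5.411, West 6.244, Lowland 5.766.
Rounding up: East 6, West 7, Lowland 6 (total 19).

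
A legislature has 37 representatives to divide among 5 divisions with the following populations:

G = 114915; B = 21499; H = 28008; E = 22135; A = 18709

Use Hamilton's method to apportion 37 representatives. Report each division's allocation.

G 21, B 4, H 5, E 4, A 3

Standard divisor: 205266 ÷ 37 ≈ 5547.73.
Standard quotas: G 20.7139, B 3.8753, H 5.0486, E 3.9899, A 3.3724.
Lower quotas: G 20, B 3, H 5, E 3, A 3 (sum 34, leaving 3 seats).
Remainders in descending order: E 0.9899, B 0.8753, G 0.7139, A 0.3724, H 0.0486.
Largest remainders: E, B, G receive the extra seats.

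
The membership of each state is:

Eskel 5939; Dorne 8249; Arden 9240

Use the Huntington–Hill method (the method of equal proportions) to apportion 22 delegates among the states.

Eskel: 5; Dorne: 8; Arden: 9

With divisor 1087: modified quotas Eskel 5.464, Dorne 7.589, Arden 8.500.
Geometric-mean thresholds: Eskel √(5·6)=5.477, Dorne √(7·8)=7.483, Arden √(8·9)=8.485.
Each quota rounded against its threshold gives Eskel 5, Dorne 8, Arden 9 (total 22).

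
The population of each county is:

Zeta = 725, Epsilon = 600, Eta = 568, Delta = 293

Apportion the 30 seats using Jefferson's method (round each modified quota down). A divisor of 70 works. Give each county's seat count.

Zeta 10; Epsilon 8; Eta 8; Delta 4

With modified divisor 70: modified quotas Zeta 10.357, Epsilon 8.571, Eta 8.114, Delta 4.186.
Rounding down: Zeta 10, Epsilon 8, Eta 8, Delta 4 (total 30).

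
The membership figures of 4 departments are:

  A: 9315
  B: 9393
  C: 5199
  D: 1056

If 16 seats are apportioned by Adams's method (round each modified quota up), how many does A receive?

6

Standard divisor 24963/16 ≈ 1560.188; standard quotas: A 5.970, B 6.020, C 3.332, D 0.677.
Rounding up gives 6, 7, 4, 1 = 18 seats, so the divisor must be adjusted.
With modified divisor 1800: modified quotas A 5.175, B 5.218, C 2.888, D 0.587.
Rounding up: A 6, B 6, C 3, D 1 (total 16).
A receives 6.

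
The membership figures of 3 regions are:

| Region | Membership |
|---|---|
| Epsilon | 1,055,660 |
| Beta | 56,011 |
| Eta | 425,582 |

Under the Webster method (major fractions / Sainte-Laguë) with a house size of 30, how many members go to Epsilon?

21

Standard divisor 1537253/30 ≈ 51241.767; standard quotas: Epsilon 20.602, Beta 1.093, Eta 8.305.
Rounding to the nearest integer gives Epsilon 21, Beta 1, Eta 8 — total 30, matching the house size, so no adjustment is needed.
Epsilon receives 21.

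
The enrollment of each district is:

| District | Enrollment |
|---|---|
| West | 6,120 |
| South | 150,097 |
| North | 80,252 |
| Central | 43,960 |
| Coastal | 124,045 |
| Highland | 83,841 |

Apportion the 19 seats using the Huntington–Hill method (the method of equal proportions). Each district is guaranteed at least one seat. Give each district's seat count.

West 1; South 5; North 3; Central 2; Coastal 5; Highland 3

With divisor 27571: modified quotas West 0.222, South 5.444, North 2.911, Central 1.594, Coastal 4.499, Highland 3.041.
Geometric-mean thresholds: West (min 1), South √(5·6)=5.477, North √(2·3)=2.449, Central √(1·2)=1.414, Coastal √(4·5)=4.472, Highland √(3·4)=3.464.
Each quota rounded against its threshold gives West 1, South 5, North 3, Central 2, Coastal 5, Highland 3 (total 19).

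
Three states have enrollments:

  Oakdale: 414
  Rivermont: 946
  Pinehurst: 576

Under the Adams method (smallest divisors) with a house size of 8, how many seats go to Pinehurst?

Standard divisor 1936/8 ≈ 242; standard quotas: Oakdale 1.711, Rivermont 3.909, Pinehurst 2.380.
Rounding up gives 2, 4, 3 = 9 seats, so the divisor must be adjusted.
With modified divisor 300: modified quotas Oakdale 1.380, Rivermont 3.153, Pinehurst 1.920.
Rounding up: Oakdale 2, Rivermont 4, Pinehurst 2 (total 8).
Pinehurst receives 2.

2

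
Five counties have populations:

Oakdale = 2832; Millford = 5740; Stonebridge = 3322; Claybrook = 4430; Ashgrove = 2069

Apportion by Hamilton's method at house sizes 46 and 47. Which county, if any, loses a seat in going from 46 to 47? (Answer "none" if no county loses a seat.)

At 46 seats: Oakdale 7, Millford 15, Stonebridge 8, Claybrook 11, Ashgrove 5.
At 47 seats: Oakdale 7, Millford 15, Stonebridge 9, Claybrook 11, Ashgrove 5.
No county's allocation decreased.

none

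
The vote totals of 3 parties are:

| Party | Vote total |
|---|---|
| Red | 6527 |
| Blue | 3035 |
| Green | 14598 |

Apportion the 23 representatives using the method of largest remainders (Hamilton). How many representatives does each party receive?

Red=6, Blue=3, Green=14

The standard divisor is 24160/23 ≈ 1050.435.
Standard quotas: Red 6.2136, Blue 2.8893, Green 13.8971.
Lower quotas: Red 6, Blue 2, Green 13 (sum 21, leaving 2 seats).
Remainders in descending order: Green 0.8971, Blue 0.8893, Red 0.2136.
Largest remainders: Green, Blue receive the extra seats.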